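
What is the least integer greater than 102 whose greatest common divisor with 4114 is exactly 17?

gcd(k, 4114) = 17 forces 17 | k; write k = 17s. Then gcd(17s, 17·242) = 17·gcd(s, 242), so need gcd(s, 242) = 1.
17s > 102 gives s ≥ 7. The least s ≥ 7 coprime to 242 is 7, so k = 17·7 = 119.

119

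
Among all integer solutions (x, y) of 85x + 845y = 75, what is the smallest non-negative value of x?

Reduce mod 845: 85x ≡ 75 (mod 845). With g = gcd(85, 845) = 5 dividing 75, divide through: 17x ≡ 15 (mod 169).
Since gcd(17, 169) = 1, x ≡ 15·(17)⁻¹ ≡ 150 (mod 169). Smallest non-negative: 150.

150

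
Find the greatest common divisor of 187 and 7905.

187 = 11 · 17
7905 = 3 · 5 · 17 · 31
Common: 17 = 17

17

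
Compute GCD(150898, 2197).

Euclid: 150898 = 68·2197 + 1502; 2197 = 1·1502 + 695; 1502 = 2·695 + 112; 695 = 6·112 + 23; 112 = 4·23 + 20; 23 = 1·20 + 3; 20 = 6·3 + 2; 3 = 1·2 + 1; 2 = 2·1 + 0. Last nonzero remainder: 1.

1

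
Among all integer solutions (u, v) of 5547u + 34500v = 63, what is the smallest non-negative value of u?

gcd(5547, 34500) = 3 (Euclid: 34500 = 6·5547 + 1218; 5547 = 4·1218 + 675; 1218 = 1·675 + 543; 675 = 1·543 + 132; 543 = 4·132 + 15; 132 = 8·15 + 12; 15 = 1·12 + 3; 12 = 4·3 + 0), and 3 | 63.
Extended Euclid: 5547·(-2351) + 34500·(378) = 3. Scale by 21: u₀ = -49371.
General solution u = u₀ + 11500t; reducing mod 11500 gives u = 8129 (and v = -1307).

8129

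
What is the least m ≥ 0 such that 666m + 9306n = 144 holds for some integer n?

112

Euclid: 9306 = 13·666 + 648; 666 = 1·648 + 18; 648 = 36·18 + 0 → gcd = 18; 144 = 18·8.
Back-substitution yields 666·(14) + 9306·(-1) = 18, so one solution is m = 14·8 = 112, n = -1·8 = -8.
Solutions in m differ by 9306/18 = 517; the one in [0, 517) is 112 mod 517 = 112.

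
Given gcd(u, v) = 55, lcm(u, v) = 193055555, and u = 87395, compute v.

u·v = gcd·lcm = 55·193055555 = 10618055525, so v = 10618055525/87395 = 121495.

121495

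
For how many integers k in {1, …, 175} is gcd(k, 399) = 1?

Prime factors of 399: 3, 7, 19. Count integers ≤ 175 divisible by none of them.
By inclusion–exclusion: 175 − ⌊175/3⌋ − ⌊175/7⌋ − ⌊175/19⌋ + ⌊175/21⌋ + ⌊175/57⌋ + ⌊175/133⌋ − ⌊175/399⌋ = 95.

95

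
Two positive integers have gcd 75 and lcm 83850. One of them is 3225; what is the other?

1950

u·v = gcd·lcm = 75·83850 = 6288750, so v = 6288750/3225 = 1950.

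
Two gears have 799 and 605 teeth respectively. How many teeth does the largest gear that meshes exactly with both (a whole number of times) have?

1

799 = 17 · 47
605 = 5 · 11²
Common: 1 = 1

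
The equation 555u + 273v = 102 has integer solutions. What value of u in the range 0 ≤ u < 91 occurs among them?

72

gcd(555, 273) = 3 (Euclid: 555 = 2·273 + 9; 273 = 30·9 + 3; 9 = 3·3 + 0), and 3 | 102.
Extended Euclid: 555·(-30) + 273·(61) = 3. Scale by 34: u₀ = -1020.
General solution u = u₀ + 91t; reducing mod 91 gives u = 72 (and v = -146).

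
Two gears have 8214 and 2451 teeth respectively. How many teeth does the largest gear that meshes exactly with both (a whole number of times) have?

Euclid: 8214 = 3·2451 + 861; 2451 = 2·861 + 729; 861 = 1·729 + 132; 729 = 5·132 + 69; 132 = 1·69 + 63; 69 = 1·63 + 6; 63 = 10·6 + 3; 6 = 2·3 + 0. Last nonzero remainder: 3.

3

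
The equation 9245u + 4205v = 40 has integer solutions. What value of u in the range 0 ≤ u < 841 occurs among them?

554

Euclid: 9245 = 2·4205 + 835; 4205 = 5·835 + 30; 835 = 27·30 + 25; 30 = 1·25 + 5; 25 = 5·5 + 0 → gcd = 5; 40 = 5·8.
Back-substitution yields 9245·(-141) + 4205·(310) = 5, so one solution is u = -141·8 = -1128, v = 310·8 = 2480.
Solutions in u differ by 4205/5 = 841; the one in [0, 841) is -1128 mod 841 = 554.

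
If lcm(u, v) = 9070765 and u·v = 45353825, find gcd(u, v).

From gcd × lcm = uv: gcd = 45353825 / 9070765 = 5.

5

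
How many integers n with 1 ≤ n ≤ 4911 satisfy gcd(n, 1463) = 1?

Prime factors of 1463: 7, 11, 19. Count integers ≤ 4911 divisible by none of them.
By inclusion–exclusion: 4911 − ⌊4911/7⌋ − ⌊4911/11⌋ − ⌊4911/19⌋ + ⌊4911/77⌋ + ⌊4911/133⌋ + ⌊4911/209⌋ − ⌊4911/1463⌋ = 3625.

3625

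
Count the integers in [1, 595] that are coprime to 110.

216

110 = 2·5·11. Inclusion–exclusion on these primes:
595 − ⌊595/2⌋ − ⌊595/5⌋ − ⌊595/11⌋ + ⌊595/10⌋ + ⌊595/22⌋ + ⌊595/55⌋ − ⌊595/110⌋ = 216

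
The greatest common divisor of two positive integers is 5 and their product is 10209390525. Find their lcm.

2041878105

gcd·lcm = product, so lcm = 10209390525/5 = 2041878105.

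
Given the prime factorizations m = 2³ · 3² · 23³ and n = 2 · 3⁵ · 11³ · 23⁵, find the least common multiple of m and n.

16653805804152

max exponent per prime: 2³ · 3⁵ · 11³ · 23⁵ = 16653805804152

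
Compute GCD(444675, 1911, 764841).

444675 = 3 · 5² · 7² · 11²; 1911 = 3 · 7² · 13; 764841 = 3 · 7² · 11² · 43
gcd takes min exponent of each prime: 3 · 7² = 147

147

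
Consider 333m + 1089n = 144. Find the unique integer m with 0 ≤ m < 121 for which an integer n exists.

92

gcd(333, 1089) = 9 (Euclid: 1089 = 3·333 + 90; 333 = 3·90 + 63; 90 = 1·63 + 27; 63 = 2·27 + 9; 27 = 3·9 + 0), and 9 | 144.
Extended Euclid: 333·(36) + 1089·(-11) = 9. Scale by 16: m₀ = 576.
General solution m = m₀ + 121t; reducing mod 121 gives m = 92 (and n = -28).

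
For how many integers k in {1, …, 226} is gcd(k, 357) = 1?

Prime factors of 357: 3, 7, 17. Count integers ≤ 226 divisible by none of them.
By inclusion–exclusion: 226 − ⌊226/3⌋ − ⌊226/7⌋ − ⌊226/17⌋ + ⌊226/21⌋ + ⌊226/51⌋ + ⌊226/119⌋ − ⌊226/357⌋ = 121.

121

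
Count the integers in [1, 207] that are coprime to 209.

179

Prime factors of 209: 11, 19. Count integers ≤ 207 divisible by none of them.
By inclusion–exclusion: 207 − ⌊207/11⌋ − ⌊207/19⌋ + ⌊207/209⌋ = 179.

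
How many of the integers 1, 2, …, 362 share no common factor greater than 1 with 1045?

249

1045 = 5·11·19. Inclusion–exclusion on these primes:
362 − ⌊362/5⌋ − ⌊362/11⌋ − ⌊362/19⌋ + ⌊362/55⌋ + ⌊362/95⌋ + ⌊362/209⌋ − ⌊362/1045⌋ = 249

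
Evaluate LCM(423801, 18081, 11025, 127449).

423801 = 3² · 7² · 31²; 18081 = 3² · 7² · 41; 11025 = 3² · 5² · 7²; 127449 = 3² · 7² · 17²
lcm takes max exponent of each prime: 3² · 5² · 7² · 17² · 31² · 41 = 125540451225

125540451225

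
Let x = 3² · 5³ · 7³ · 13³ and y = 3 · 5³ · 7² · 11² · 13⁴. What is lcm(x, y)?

1333538080875

max exponent per prime: 3² · 5³ · 7³ · 11² · 13⁴ = 1333538080875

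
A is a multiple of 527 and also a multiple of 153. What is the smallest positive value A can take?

gcd first: 527 = 3·153 + 68; 153 = 2·68 + 17; 68 = 4·17 + 0 → gcd = 17
lcm = 527·153/gcd = 80631/17 = 4743

4743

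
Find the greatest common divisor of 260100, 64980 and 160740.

180

260100 = 2² · 3² · 5² · 17²; 64980 = 2² · 3² · 5 · 19²; 160740 = 2² · 3² · 5 · 19 · 47
gcd takes min exponent of each prime: 2² · 3² · 5 = 180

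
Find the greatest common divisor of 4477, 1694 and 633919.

121

gcd(4477, 1694): 4477 = 2·1694 + 1089; 1694 = 1·1089 + 605; 1089 = 1·605 + 484; 605 = 1·484 + 121; 484 = 4·121 + 0 → 121
gcd(121, 633919): 633919 = 5239·121 + 0 → 121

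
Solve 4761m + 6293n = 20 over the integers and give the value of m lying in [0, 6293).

Euclid: 6293 = 1·4761 + 1532; 4761 = 3·1532 + 165; 1532 = 9·165 + 47; 165 = 3·47 + 24; 47 = 1·24 + 23; 24 = 1·23 + 1; 23 = 23·1 + 0 → gcd = 1; 20 = 1·20.
Back-substitution yields 4761·(267) + 6293·(-202) = 1, so one solution is m = 267·20 = 5340, n = -202·20 = -4040.
Solutions in m differ by 6293/1 = 6293; the one in [0, 6293) is 5340 mod 6293 = 5340.

5340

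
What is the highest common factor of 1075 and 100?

25

1075 = 5² · 43
100 = 2² · 5²
Common: 5² = 25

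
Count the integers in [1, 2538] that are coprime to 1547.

1890

1547 = 7·13·17. Inclusion–exclusion on these primes:
2538 − ⌊2538/7⌋ − ⌊2538/13⌋ − ⌊2538/17⌋ + ⌊2538/91⌋ + ⌊2538/119⌋ + ⌊2538/221⌋ − ⌊2538/1547⌋ = 1890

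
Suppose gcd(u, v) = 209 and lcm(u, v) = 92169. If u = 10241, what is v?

Using uv = gcd(u,v)·lcm(u,v) = 209·92169 = 19263321, we get v = 19263321/10241 = 1881.

1881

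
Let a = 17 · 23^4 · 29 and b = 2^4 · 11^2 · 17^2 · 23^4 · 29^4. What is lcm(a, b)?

110740513093488784

max exponent per prime: 2^4 · 11^2 · 17^2 · 23^4 · 29^4 = 110740513093488784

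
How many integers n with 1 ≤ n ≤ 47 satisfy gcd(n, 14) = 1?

21

Prime factors of 14: 2, 7. Count integers ≤ 47 divisible by none of them.
By inclusion–exclusion: 47 − ⌊47/2⌋ − ⌊47/7⌋ + ⌊47/14⌋ = 21.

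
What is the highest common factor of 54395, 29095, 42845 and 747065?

55

gcd(54395, 29095): 54395 = 1·29095 + 25300; 29095 = 1·25300 + 3795; 25300 = 6·3795 + 2530; 3795 = 1·2530 + 1265; 2530 = 2·1265 + 0 → 1265
gcd(1265, 42845): 42845 = 33·1265 + 1100; 1265 = 1·1100 + 165; 1100 = 6·165 + 110; 165 = 1·110 + 55; 110 = 2·55 + 0 → 55
gcd(55, 747065): 747065 = 13583·55 + 0 → 55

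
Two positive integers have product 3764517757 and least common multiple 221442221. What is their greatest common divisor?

17

gcd·lcm = product, so gcd = 3764517757/221442221 = 17.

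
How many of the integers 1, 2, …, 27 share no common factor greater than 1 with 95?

21

Prime factors of 95: 5, 19. Count integers ≤ 27 divisible by none of them.
By inclusion–exclusion: 27 − ⌊27/5⌋ − ⌊27/19⌋ + ⌊27/95⌋ = 21.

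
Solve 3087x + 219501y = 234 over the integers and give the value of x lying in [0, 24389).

17563

Reduce mod 219501: 3087x ≡ 234 (mod 219501). With g = gcd(3087, 219501) = 9 dividing 234, divide through: 343x ≡ 26 (mod 24389).
Since gcd(343, 24389) = 1, x ≡ 26·(343)⁻¹ ≡ 17563 (mod 24389). Smallest non-negative: 17563.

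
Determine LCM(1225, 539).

1225 = 5² · 7²; 539 = 7² · 11
max exponents: 5² · 7² · 11 = 13475

13475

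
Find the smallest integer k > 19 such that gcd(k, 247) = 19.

247 = 19·13. Any k with gcd(k, 247) = 19 is a multiple of 19, say 19s, with s coprime to 13.
Need s > 19/19, so s ≥ 2. First s ≥ 2 with gcd(s, 13) = 1 is s = 2. Thus k = 19·2 = 38.

38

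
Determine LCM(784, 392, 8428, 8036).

784 = 2⁴ · 7²; 392 = 2³ · 7²; 8428 = 2² · 7² · 43; 8036 = 2² · 7² · 41
lcm takes max exponent of each prime: 2⁴ · 7² · 41 · 43 = 1382192

1382192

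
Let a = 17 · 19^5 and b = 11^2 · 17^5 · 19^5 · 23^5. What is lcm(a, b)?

max exponent per prime: 11^2 · 17^5 · 19^5 · 23^5 = 2738023441801003286029

2738023441801003286029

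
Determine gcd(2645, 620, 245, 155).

5

2645 = 5 · 23²; 620 = 2² · 5 · 31; 245 = 5 · 7²; 155 = 5 · 31
gcd takes min exponent of each prime: 5 = 5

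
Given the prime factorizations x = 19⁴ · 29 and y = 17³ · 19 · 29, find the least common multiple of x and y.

max exponent per prime: 17³ · 19⁴ · 29 = 18567745117

18567745117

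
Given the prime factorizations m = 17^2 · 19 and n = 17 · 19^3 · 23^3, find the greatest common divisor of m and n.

323

min exponent per shared prime: 17 · 19 = 323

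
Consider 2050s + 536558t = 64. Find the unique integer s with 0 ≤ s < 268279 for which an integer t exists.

96057

Euclid: 536558 = 261·2050 + 1508; 2050 = 1·1508 + 542; 1508 = 2·542 + 424; 542 = 1·424 + 118; 424 = 3·118 + 70; 118 = 1·70 + 48; 70 = 1·48 + 22; 48 = 2·22 + 4; 22 = 5·4 + 2; 4 = 2·2 + 0 → gcd = 2; 64 = 2·32.
Back-substitution yields 2050·(-122754) + 536558·(469) = 2, so one solution is s = -122754·32 = -3928128, t = 469·32 = 15008.
Solutions in s differ by 536558/2 = 268279; the one in [0, 268279) is -3928128 mod 268279 = 96057.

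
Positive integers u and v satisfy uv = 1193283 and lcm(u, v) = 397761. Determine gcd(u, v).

3

gcd·lcm = product, so gcd = 1193283/397761 = 3.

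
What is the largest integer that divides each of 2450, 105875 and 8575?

175

2450 = 2 · 5² · 7²; 105875 = 5³ · 7 · 11²; 8575 = 5² · 7³
gcd takes min exponent of each prime: 5² · 7 = 175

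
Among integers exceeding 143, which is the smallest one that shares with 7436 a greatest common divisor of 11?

gcd(t, 7436) = 11 forces 11 | t; write t = 11s. Then gcd(11s, 11·676) = 11·gcd(s, 676), so need gcd(s, 676) = 1.
11s > 143 gives s ≥ 14. The least s ≥ 14 coprime to 676 is 15, so t = 11·15 = 165.

165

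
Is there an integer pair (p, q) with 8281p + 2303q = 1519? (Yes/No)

Yes

gcd(8281, 2303): 8281 = 3·2303 + 1372; 2303 = 1·1372 + 931; 1372 = 1·931 + 441; 931 = 2·441 + 49; 441 = 9·49 + 0 → 49
49 divides 1519, so a solution exists.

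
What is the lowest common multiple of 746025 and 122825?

746025 = 3 · 5² · 7³ · 29; 122825 = 5² · 17³
max exponents: 3 · 5² · 7³ · 17³ · 29 = 3665220825

3665220825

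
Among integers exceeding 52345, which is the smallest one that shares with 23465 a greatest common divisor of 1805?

gcd(x, 23465) = 1805 forces 1805 | x; write x = 1805s. Then gcd(1805s, 1805·13) = 1805·gcd(s, 13), so need gcd(s, 13) = 1.
1805s > 52345 gives s ≥ 30. The least s ≥ 30 coprime to 13 is 30, so x = 1805·30 = 54150.

54150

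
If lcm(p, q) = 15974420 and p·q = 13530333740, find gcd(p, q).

847

gcd·lcm = product, so gcd = 13530333740/15974420 = 847.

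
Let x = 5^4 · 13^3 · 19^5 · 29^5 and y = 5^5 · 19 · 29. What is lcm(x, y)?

348688860170215459375

max exponent per prime: 5^5 · 13^3 · 19^5 · 29^5 = 348688860170215459375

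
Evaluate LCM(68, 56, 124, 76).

560728

68 = 2² · 17; 56 = 2³ · 7; 124 = 2² · 31; 76 = 2² · 19
lcm takes max exponent of each prime: 2³ · 7 · 17 · 19 · 31 = 560728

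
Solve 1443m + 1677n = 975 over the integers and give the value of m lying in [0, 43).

gcd(1443, 1677) = 39 (Euclid: 1677 = 1·1443 + 234; 1443 = 6·234 + 39; 234 = 6·39 + 0), and 39 | 975.
Extended Euclid: 1443·(7) + 1677·(-6) = 39. Scale by 25: m₀ = 175.
General solution m = m₀ + 43t; reducing mod 43 gives m = 3 (and n = -2).

3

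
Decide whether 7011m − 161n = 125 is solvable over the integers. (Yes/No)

Yes

By Bézout, 7011m − 161n = 125 has integer solutions iff gcd(7011, 161) | 125.
Euclid: 7011 = 43·161 + 88; 161 = 1·88 + 73; 88 = 1·73 + 15; 73 = 4·15 + 13; 15 = 1·13 + 2; 13 = 6·2 + 1; 2 = 2·1 + 0. gcd = 1; 125 mod 1 = 0. Yes.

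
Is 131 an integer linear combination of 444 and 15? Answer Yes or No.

By Bézout, 444s + 15t = 131 has integer solutions iff gcd(444, 15) | 131.
Euclid: 444 = 29·15 + 9; 15 = 1·9 + 6; 9 = 1·6 + 3; 6 = 2·3 + 0. gcd = 3; 131 mod 3 = 2. No.

No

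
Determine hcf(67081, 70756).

49

67081 = 7² · 37²
70756 = 2² · 7² · 19²
Common: 7² = 49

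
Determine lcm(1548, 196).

75852

1548 = 2² · 3² · 43; 196 = 2² · 7²
max exponents: 2² · 3² · 7² · 43 = 75852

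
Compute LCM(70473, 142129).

gcd first: 142129 = 2·70473 + 1183; 70473 = 59·1183 + 676; 1183 = 1·676 + 507; 676 = 1·507 + 169; 507 = 3·169 + 0 → gcd = 169
lcm = 70473·142129/gcd = 10016257017/169 = 59267793

59267793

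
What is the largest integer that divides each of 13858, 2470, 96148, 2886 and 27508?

26

gcd(13858, 2470): 13858 = 5·2470 + 1508; 2470 = 1·1508 + 962; 1508 = 1·962 + 546; 962 = 1·546 + 416; 546 = 1·416 + 130; 416 = 3·130 + 26; 130 = 5·26 + 0 → 26
gcd(26, 96148): 96148 = 3698·26 + 0 → 26
gcd(26, 2886): 2886 = 111·26 + 0 → 26
gcd(26, 27508): 27508 = 1058·26 + 0 → 26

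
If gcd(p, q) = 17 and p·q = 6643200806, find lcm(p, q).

390776518

gcd·lcm = product, so lcm = 6643200806/17 = 390776518.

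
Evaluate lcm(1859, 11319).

1859 = 11 · 13²; 11319 = 3 · 7³ · 11
max exponents: 3 · 7³ · 11 · 13² = 1912911

1912911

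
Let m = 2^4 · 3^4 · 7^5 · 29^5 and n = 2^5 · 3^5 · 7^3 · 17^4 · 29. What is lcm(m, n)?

223888675441538384928

max exponent per prime: 2^5 · 3^5 · 7^5 · 17^4 · 29^5 = 223888675441538384928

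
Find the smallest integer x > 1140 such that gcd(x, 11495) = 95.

1235

11495 = 95·121. Any x with gcd(x, 11495) = 95 is a multiple of 95, say 95s, with s coprime to 121.
Need s > 1140/95, so s ≥ 13. First s ≥ 13 with gcd(s, 121) = 1 is s = 13. Thus x = 95·13 = 1235.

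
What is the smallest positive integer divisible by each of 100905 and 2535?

gcd first: 100905 = 39·2535 + 2040; 2535 = 1·2040 + 495; 2040 = 4·495 + 60; 495 = 8·60 + 15; 60 = 4·15 + 0 → gcd = 15
lcm = 100905·2535/gcd = 255794175/15 = 17052945

17052945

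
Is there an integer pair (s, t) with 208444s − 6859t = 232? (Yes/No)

Yes

gcd(208444, 6859): 208444 = 30·6859 + 2674; 6859 = 2·2674 + 1511; 2674 = 1·1511 + 1163; 1511 = 1·1163 + 348; 1163 = 3·348 + 119; 348 = 2·119 + 110; 119 = 1·110 + 9; 110 = 12·9 + 2; 9 = 4·2 + 1; 2 = 2·1 + 0 → 1
1 divides 232, so a solution exists.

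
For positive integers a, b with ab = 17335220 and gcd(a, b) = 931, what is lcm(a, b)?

18620

For any two positive integers, gcd × lcm equals their product. Hence lcm = 17335220 / 931 = 18620.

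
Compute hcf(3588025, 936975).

Euclid: 3588025 = 3·936975 + 777100; 936975 = 1·777100 + 159875; 777100 = 4·159875 + 137600; 159875 = 1·137600 + 22275; 137600 = 6·22275 + 3950; 22275 = 5·3950 + 2525; 3950 = 1·2525 + 1425; 2525 = 1·1425 + 1100; 1425 = 1·1100 + 325; 1100 = 3·325 + 125; 325 = 2·125 + 75; 125 = 1·75 + 50; 75 = 1·50 + 25; 50 = 2·25 + 0. Last nonzero remainder: 25.

25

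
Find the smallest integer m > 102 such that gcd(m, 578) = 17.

119

578 = 17·34. Any m with gcd(m, 578) = 17 is a multiple of 17, say 17s, with s coprime to 34.
Need s > 102/17, so s ≥ 7. First s ≥ 7 with gcd(s, 34) = 1 is s = 7. Thus m = 17·7 = 119.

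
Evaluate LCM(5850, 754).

5850 = 2 · 3² · 5² · 13; 754 = 2 · 13 · 29
max exponents: 2 · 3² · 5² · 13 · 29 = 169650

169650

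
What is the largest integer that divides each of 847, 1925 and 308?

77

847 = 7 · 11²; 1925 = 5² · 7 · 11; 308 = 2² · 7 · 11
gcd takes min exponent of each prime: 7 · 11 = 77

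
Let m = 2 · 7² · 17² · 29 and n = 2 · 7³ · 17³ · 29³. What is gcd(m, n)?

min exponent per shared prime: 2 · 7² · 17² · 29 = 821338

821338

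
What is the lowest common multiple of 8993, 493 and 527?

8084707

8993 = 17 · 23²; 493 = 17 · 29; 527 = 17 · 31
lcm takes max exponent of each prime: 17 · 23² · 29 · 31 = 8084707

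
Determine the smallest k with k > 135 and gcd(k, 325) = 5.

325 = 5·65. Any k with gcd(k, 325) = 5 is a multiple of 5, say 5s, with s coprime to 65.
Need s > 135/5, so s ≥ 28. First s ≥ 28 with gcd(s, 65) = 1 is s = 28. Thus k = 5·28 = 140.

140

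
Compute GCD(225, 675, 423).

9

225 = 3² · 5²; 675 = 3³ · 5²; 423 = 3² · 47
gcd takes min exponent of each prime: 3² = 9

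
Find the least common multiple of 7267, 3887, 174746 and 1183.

7267 = 13² · 43; 3887 = 13² · 23; 174746 = 2 · 11 · 13² · 47; 1183 = 7 · 13²
lcm takes max exponent of each prime: 2 · 7 · 11 · 13² · 23 · 43 · 47 = 1209766558

1209766558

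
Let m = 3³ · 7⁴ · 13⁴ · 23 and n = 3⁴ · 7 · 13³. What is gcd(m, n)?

415233

min exponent per shared prime: 3³ · 7 · 13³ = 415233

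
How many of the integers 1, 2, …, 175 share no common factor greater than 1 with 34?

Prime factors of 34: 2, 17. Count integers ≤ 175 divisible by none of them.
By inclusion–exclusion: 175 − ⌊175/2⌋ − ⌊175/17⌋ + ⌊175/34⌋ = 83.

83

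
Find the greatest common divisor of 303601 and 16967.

361

303601 = 19² · 29²
16967 = 19² · 47
Common: 19² = 361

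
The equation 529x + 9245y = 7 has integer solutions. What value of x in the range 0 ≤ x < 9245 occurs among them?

Euclid: 9245 = 17·529 + 252; 529 = 2·252 + 25; 252 = 10·25 + 2; 25 = 12·2 + 1; 2 = 2·1 + 0 → gcd = 1; 7 = 1·7.
Back-substitution yields 529·(4439) + 9245·(-254) = 1, so one solution is x = 4439·7 = 31073, y = -254·7 = -1778.
Solutions in x differ by 9245/1 = 9245; the one in [0, 9245) is 31073 mod 9245 = 3338.

3338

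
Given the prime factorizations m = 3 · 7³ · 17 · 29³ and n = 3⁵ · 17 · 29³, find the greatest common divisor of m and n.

min exponent per shared prime: 3 · 17 · 29³ = 1243839

1243839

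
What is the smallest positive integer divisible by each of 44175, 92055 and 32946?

485129850

44175 = 3 · 5² · 19 · 31; 92055 = 3 · 5 · 17 · 19²; 32946 = 2 · 3 · 17² · 19
lcm takes max exponent of each prime: 2 · 3 · 5² · 17² · 19² · 31 = 485129850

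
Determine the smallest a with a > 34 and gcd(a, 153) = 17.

153 = 17·9. Any a with gcd(a, 153) = 17 is a multiple of 17, say 17s, with s coprime to 9.
Need s > 34/17, so s ≥ 3. First s ≥ 3 with gcd(s, 9) = 1 is s = 4. Thus a = 17·4 = 68.

68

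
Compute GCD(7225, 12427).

289

7225 = 5² · 17²
12427 = 17² · 43
Common: 17² = 289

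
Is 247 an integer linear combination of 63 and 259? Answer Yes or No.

No

By Bézout, 63u − 259v = 247 has integer solutions iff gcd(63, 259) | 247.
Euclid: 259 = 4·63 + 7; 63 = 9·7 + 0. gcd = 7; 247 mod 7 = 2. No.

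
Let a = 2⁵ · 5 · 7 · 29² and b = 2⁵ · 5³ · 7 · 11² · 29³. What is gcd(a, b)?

min exponent per shared prime: 2⁵ · 5 · 7 · 29² = 941920

941920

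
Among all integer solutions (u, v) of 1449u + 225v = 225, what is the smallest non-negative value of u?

gcd(1449, 225) = 9 (Euclid: 1449 = 6·225 + 99; 225 = 2·99 + 27; 99 = 3·27 + 18; 27 = 1·18 + 9; 18 = 2·9 + 0), and 9 | 225.
Extended Euclid: 1449·(-9) + 225·(58) = 9. Scale by 25: u₀ = -225.
General solution u = u₀ + 25t; reducing mod 25 gives u = 0 (and v = 1).

0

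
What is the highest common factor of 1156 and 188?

Euclid: 1156 = 6·188 + 28; 188 = 6·28 + 20; 28 = 1·20 + 8; 20 = 2·8 + 4; 8 = 2·4 + 0. Last nonzero remainder: 4.

4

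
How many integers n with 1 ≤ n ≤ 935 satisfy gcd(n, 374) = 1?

400

Prime factors of 374: 2, 11, 17. Count integers ≤ 935 divisible by none of them.
By inclusion–exclusion: 935 − ⌊935/2⌋ − ⌊935/11⌋ − ⌊935/17⌋ + ⌊935/22⌋ + ⌊935/34⌋ + ⌊935/187⌋ − ⌊935/374⌋ = 400.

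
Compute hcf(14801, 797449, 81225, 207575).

361

14801 = 19² · 41; 797449 = 19² · 47²; 81225 = 3² · 5² · 19²; 207575 = 5² · 19² · 23
gcd takes min exponent of each prime: 19² = 361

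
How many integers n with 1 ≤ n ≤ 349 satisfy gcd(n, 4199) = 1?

288

Prime factors of 4199: 13, 17, 19. Count integers ≤ 349 divisible by none of them.
By inclusion–exclusion: 349 − ⌊349/13⌋ − ⌊349/17⌋ − ⌊349/19⌋ + ⌊349/221⌋ + ⌊349/247⌋ + ⌊349/323⌋ − ⌊349/4199⌋ = 288.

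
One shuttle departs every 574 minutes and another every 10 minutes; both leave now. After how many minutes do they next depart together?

2870

574 = 2 · 7 · 41; 10 = 2 · 5
max exponents: 2 · 5 · 7 · 41 = 2870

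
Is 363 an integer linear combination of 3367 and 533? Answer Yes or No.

gcd(3367, 533): 3367 = 6·533 + 169; 533 = 3·169 + 26; 169 = 6·26 + 13; 26 = 2·13 + 0 → 13
13 does not divide 363, so a solution does not exist.

No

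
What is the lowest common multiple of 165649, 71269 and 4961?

lcm(165649, 71269) = 165649·71269/gcd = 11805638581/121 = 97567261
lcm(97567261, 4961) = 97567261·4961/gcd = 484031181821/121 = 4000257701

4000257701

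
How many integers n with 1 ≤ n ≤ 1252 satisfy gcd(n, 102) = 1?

102 = 2·3·17. Inclusion–exclusion on these primes:
1252 − ⌊1252/2⌋ − ⌊1252/3⌋ − ⌊1252/17⌋ + ⌊1252/6⌋ + ⌊1252/34⌋ + ⌊1252/51⌋ − ⌊1252/102⌋ = 392

392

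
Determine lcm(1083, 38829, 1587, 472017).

lcm(1083, 38829) = 1083·38829/gcd = 42051807/3 = 14017269
lcm(14017269, 1587) = 14017269·1587/gcd = 22245405903/3 = 7415135301
lcm(7415135301, 472017) = 7415135301·472017/gcd = 3500069919372117/399 = 8772105061083

8772105061083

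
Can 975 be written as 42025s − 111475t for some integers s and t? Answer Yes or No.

By Bézout, 42025s − 111475t = 975 has integer solutions iff gcd(42025, 111475) | 975.
Euclid: 111475 = 2·42025 + 27425; 42025 = 1·27425 + 14600; 27425 = 1·14600 + 12825; 14600 = 1·12825 + 1775; 12825 = 7·1775 + 400; 1775 = 4·400 + 175; 400 = 2·175 + 50; 175 = 3·50 + 25; 50 = 2·25 + 0. gcd = 25; 975 mod 25 = 0. Yes.

Yes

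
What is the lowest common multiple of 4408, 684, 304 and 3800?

4408 = 2³ · 19 · 29; 684 = 2² · 3² · 19; 304 = 2⁴ · 19; 3800 = 2³ · 5² · 19
lcm takes max exponent of each prime: 2⁴ · 3² · 5² · 19 · 29 = 1983600

1983600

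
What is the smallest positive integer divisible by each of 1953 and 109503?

gcd first: 109503 = 56·1953 + 135; 1953 = 14·135 + 63; 135 = 2·63 + 9; 63 = 7·9 + 0 → gcd = 9
lcm = 1953·109503/gcd = 213859359/9 = 23762151

23762151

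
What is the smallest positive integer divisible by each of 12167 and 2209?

26876903

gcd first: 12167 = 5·2209 + 1122; 2209 = 1·1122 + 1087; 1122 = 1·1087 + 35; 1087 = 31·35 + 2; 35 = 17·2 + 1; 2 = 2·1 + 0 → gcd = 1
lcm = 12167·2209/gcd = 26876903/1 = 26876903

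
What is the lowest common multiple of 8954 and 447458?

16555946

gcd first: 447458 = 49·8954 + 8712; 8954 = 1·8712 + 242; 8712 = 36·242 + 0 → gcd = 242
lcm = 8954·447458/gcd = 4006538932/242 = 16555946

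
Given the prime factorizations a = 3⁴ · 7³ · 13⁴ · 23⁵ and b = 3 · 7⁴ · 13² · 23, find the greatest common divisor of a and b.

3999723

min exponent per shared prime: 3 · 7³ · 13² · 23 = 3999723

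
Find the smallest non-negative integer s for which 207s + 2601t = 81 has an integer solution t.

Reduce mod 2601: 207s ≡ 81 (mod 2601). With g = gcd(207, 2601) = 9 dividing 81, divide through: 23s ≡ 9 (mod 289).
Since gcd(23, 289) = 1, s ≡ 9·(23)⁻¹ ≡ 214 (mod 289). Smallest non-negative: 214.

214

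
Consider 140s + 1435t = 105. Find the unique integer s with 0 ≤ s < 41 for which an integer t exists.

11

Euclid: 1435 = 10·140 + 35; 140 = 4·35 + 0 → gcd = 35; 105 = 35·3.
Back-substitution yields 140·(-10) + 1435·(1) = 35, so one solution is s = -10·3 = -30, t = 1·3 = 3.
Solutions in s differ by 1435/35 = 41; the one in [0, 41) is -30 mod 41 = 11.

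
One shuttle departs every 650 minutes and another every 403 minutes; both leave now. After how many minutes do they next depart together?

650 = 2 · 5² · 13; 403 = 13 · 31
max exponents: 2 · 5² · 13 · 31 = 20150

20150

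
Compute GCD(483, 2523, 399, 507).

gcd(483, 2523): 2523 = 5·483 + 108; 483 = 4·108 + 51; 108 = 2·51 + 6; 51 = 8·6 + 3; 6 = 2·3 + 0 → 3
gcd(3, 399): 399 = 133·3 + 0 → 3
gcd(3, 507): 507 = 169·3 + 0 → 3

3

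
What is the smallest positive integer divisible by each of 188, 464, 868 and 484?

572612656

188 = 2² · 47; 464 = 2⁴ · 29; 868 = 2² · 7 · 31; 484 = 2² · 11²
lcm takes max exponent of each prime: 2⁴ · 7 · 11² · 29 · 31 · 47 = 572612656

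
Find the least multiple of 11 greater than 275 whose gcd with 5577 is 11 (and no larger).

5577 = 11·507. Any m with gcd(m, 5577) = 11 is a multiple of 11, say 11s, with s coprime to 507.
Need s > 275/11, so s ≥ 26. First s ≥ 26 with gcd(s, 507) = 1 is s = 28. Thus m = 11·28 = 308.

308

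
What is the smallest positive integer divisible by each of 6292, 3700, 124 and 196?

6292 = 2² · 11² · 13; 3700 = 2² · 5² · 37; 124 = 2² · 31; 196 = 2² · 7²
lcm takes max exponent of each prime: 2² · 5² · 7² · 11² · 13 · 31 · 37 = 8840731900

8840731900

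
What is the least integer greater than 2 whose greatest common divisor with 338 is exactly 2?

4

Multiples of 2 above 2: 2·2, 2·3, … . Need the cofactor coprime to 338/2 = 169.
Checking s = 2, 3, … the first with gcd(s, 169) = 1 is s = 2, giving 4.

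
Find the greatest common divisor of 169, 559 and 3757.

13

169 = 13²; 559 = 13 · 43; 3757 = 13 · 17²
gcd takes min exponent of each prime: 13 = 13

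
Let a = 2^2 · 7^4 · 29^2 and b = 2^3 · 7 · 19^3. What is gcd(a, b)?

28

min exponent per shared prime: 2^2 · 7 = 28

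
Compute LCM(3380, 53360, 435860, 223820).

3380 = 2² · 5 · 13²; 53360 = 2⁴ · 5 · 23 · 29; 435860 = 2² · 5 · 19 · 31 · 37; 223820 = 2² · 5 · 19² · 31
lcm takes max exponent of each prime: 2⁴ · 5 · 13² · 19² · 23 · 29 · 31 · 37 = 3733989955280

3733989955280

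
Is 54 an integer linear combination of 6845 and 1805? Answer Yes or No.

No

By Bézout, 6845m − 1805n = 54 has integer solutions iff gcd(6845, 1805) | 54.
Euclid: 6845 = 3·1805 + 1430; 1805 = 1·1430 + 375; 1430 = 3·375 + 305; 375 = 1·305 + 70; 305 = 4·70 + 25; 70 = 2·25 + 20; 25 = 1·20 + 5; 20 = 4·5 + 0. gcd = 5; 54 mod 5 = 4. No.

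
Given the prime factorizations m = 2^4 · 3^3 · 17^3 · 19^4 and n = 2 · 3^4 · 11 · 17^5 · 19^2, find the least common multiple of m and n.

2637890096486832

max exponent per prime: 2^4 · 3^4 · 11 · 17^5 · 19^4 = 2637890096486832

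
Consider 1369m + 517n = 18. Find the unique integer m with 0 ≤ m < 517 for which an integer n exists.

Euclid: 1369 = 2·517 + 335; 517 = 1·335 + 182; 335 = 1·182 + 153; 182 = 1·153 + 29; 153 = 5·29 + 8; 29 = 3·8 + 5; 8 = 1·5 + 3; 5 = 1·3 + 2; 3 = 1·2 + 1; 2 = 2·1 + 0 → gcd = 1; 18 = 1·18.
Back-substitution yields 1369·(196) + 517·(-519) = 1, so one solution is m = 196·18 = 3528, n = -519·18 = -9342.
Solutions in m differ by 517/1 = 517; the one in [0, 517) is 3528 mod 517 = 426.

426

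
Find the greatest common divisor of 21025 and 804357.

1

21025 = 5² · 29²
804357 = 3³ · 31³
Common: 1 = 1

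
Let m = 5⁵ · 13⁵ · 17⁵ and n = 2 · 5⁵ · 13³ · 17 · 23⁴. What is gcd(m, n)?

min exponent per shared prime: 5⁵ · 13³ · 17 = 116715625

116715625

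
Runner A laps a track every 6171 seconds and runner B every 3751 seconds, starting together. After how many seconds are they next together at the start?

6171 = 3 · 11² · 17; 3751 = 11² · 31
max exponents: 3 · 11² · 17 · 31 = 191301

191301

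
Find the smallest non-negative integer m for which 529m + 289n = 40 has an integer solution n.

241

Euclid: 529 = 1·289 + 240; 289 = 1·240 + 49; 240 = 4·49 + 44; 49 = 1·44 + 5; 44 = 8·5 + 4; 5 = 1·4 + 1; 4 = 4·1 + 0 → gcd = 1; 40 = 1·40.
Back-substitution yields 529·(-59) + 289·(108) = 1, so one solution is m = -59·40 = -2360, n = 108·40 = 4320.
Solutions in m differ by 289/1 = 289; the one in [0, 289) is -2360 mod 289 = 241.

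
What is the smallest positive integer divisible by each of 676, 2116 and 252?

676 = 2² · 13²; 2116 = 2² · 23²; 252 = 2² · 3² · 7
lcm takes max exponent of each prime: 2² · 3² · 7 · 13² · 23² = 22529052

22529052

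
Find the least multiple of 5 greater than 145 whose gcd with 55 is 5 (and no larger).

55 = 5·11. Any a with gcd(a, 55) = 5 is a multiple of 5, say 5s, with s coprime to 11.
Need s > 145/5, so s ≥ 30. First s ≥ 30 with gcd(s, 11) = 1 is s = 30. Thus a = 5·30 = 150.

150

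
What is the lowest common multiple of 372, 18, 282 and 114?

lcm(372, 18) = 372·18/gcd = 6696/6 = 1116
lcm(1116, 282) = 1116·282/gcd = 314712/6 = 52452
lcm(52452, 114) = 52452·114/gcd = 5979528/6 = 996588

996588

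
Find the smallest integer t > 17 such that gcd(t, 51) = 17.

34

Multiples of 17 above 17: 17·2, 17·3, … . Need the cofactor coprime to 51/17 = 3.
Checking s = 2, 3, … the first with gcd(s, 3) = 1 is s = 2, giving 34.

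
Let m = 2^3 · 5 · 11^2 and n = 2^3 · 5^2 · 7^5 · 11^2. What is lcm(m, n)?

max exponent per prime: 2^3 · 5^2 · 7^5 · 11^2 = 406729400

406729400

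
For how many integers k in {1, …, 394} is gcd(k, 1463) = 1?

Prime factors of 1463: 7, 11, 19. Count integers ≤ 394 divisible by none of them.
By inclusion–exclusion: 394 − ⌊394/7⌋ − ⌊394/11⌋ − ⌊394/19⌋ + ⌊394/77⌋ + ⌊394/133⌋ + ⌊394/209⌋ − ⌊394/1463⌋ = 291.

291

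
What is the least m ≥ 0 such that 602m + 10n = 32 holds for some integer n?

1

Reduce mod 10: 602m ≡ 32 (mod 10). With g = gcd(602, 10) = 2 dividing 32, divide through: 301m ≡ 16 (mod 5).
Since gcd(301, 5) = 1, m ≡ 16·(301)⁻¹ ≡ 1 (mod 5). Smallest non-negative: 1.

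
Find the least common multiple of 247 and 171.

247 = 13 · 19; 171 = 3² · 19
max exponents: 3² · 13 · 19 = 2223

2223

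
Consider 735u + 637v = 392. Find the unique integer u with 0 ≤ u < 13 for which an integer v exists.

4

Reduce mod 637: 735u ≡ 392 (mod 637). With g = gcd(735, 637) = 49 dividing 392, divide through: 15u ≡ 8 (mod 13).
Since gcd(15, 13) = 1, u ≡ 8·(15)⁻¹ ≡ 4 (mod 13). Smallest non-negative: 4.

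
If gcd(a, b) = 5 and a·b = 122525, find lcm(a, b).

24505

Since gcd(a,b)·lcm(a,b) = ab, lcm = 122525/5 = 24505.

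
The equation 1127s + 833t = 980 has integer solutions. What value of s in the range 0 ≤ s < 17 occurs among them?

Reduce mod 833: 1127s ≡ 980 (mod 833). With g = gcd(1127, 833) = 49 dividing 980, divide through: 23s ≡ 20 (mod 17).
Since gcd(23, 17) = 1, s ≡ 20·(23)⁻¹ ≡ 9 (mod 17). Smallest non-negative: 9.

9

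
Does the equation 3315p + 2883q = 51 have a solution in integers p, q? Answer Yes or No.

Yes

By Bézout, 3315p + 2883q = 51 has integer solutions iff gcd(3315, 2883) | 51.
Euclid: 3315 = 1·2883 + 432; 2883 = 6·432 + 291; 432 = 1·291 + 141; 291 = 2·141 + 9; 141 = 15·9 + 6; 9 = 1·6 + 3; 6 = 2·3 + 0. gcd = 3; 51 mod 3 = 0. Yes.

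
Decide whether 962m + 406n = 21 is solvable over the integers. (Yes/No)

No

By Bézout, 962m + 406n = 21 has integer solutions iff gcd(962, 406) | 21.
Euclid: 962 = 2·406 + 150; 406 = 2·150 + 106; 150 = 1·106 + 44; 106 = 2·44 + 18; 44 = 2·18 + 8; 18 = 2·8 + 2; 8 = 4·2 + 0. gcd = 2; 21 mod 2 = 1. No.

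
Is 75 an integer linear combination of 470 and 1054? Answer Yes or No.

By Bézout, 470m + 1054n = 75 has integer solutions iff gcd(470, 1054) | 75.
Euclid: 1054 = 2·470 + 114; 470 = 4·114 + 14; 114 = 8·14 + 2; 14 = 7·2 + 0. gcd = 2; 75 mod 2 = 1. No.

No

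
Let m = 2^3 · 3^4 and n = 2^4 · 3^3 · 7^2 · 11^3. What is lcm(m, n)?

84523824

max exponent per prime: 2^4 · 3^4 · 7^2 · 11^3 = 84523824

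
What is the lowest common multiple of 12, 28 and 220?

lcm(12, 28) = 12·28/gcd = 336/4 = 84
lcm(84, 220) = 84·220/gcd = 18480/4 = 4620

4620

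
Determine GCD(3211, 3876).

3211 = 13² · 19
3876 = 2² · 3 · 17 · 19
Common: 19 = 19

19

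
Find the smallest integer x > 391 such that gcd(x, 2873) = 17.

408

gcd(x, 2873) = 17 forces 17 | x; write x = 17s. Then gcd(17s, 17·169) = 17·gcd(s, 169), so need gcd(s, 169) = 1.
17s > 391 gives s ≥ 24. The least s ≥ 24 coprime to 169 is 24, so x = 17·24 = 408.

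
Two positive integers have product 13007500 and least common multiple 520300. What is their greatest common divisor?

25

gcd·lcm = product, so gcd = 13007500/520300 = 25.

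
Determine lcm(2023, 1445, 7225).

2023 = 7 · 17²; 1445 = 5 · 17²; 7225 = 5² · 17²
lcm takes max exponent of each prime: 5² · 7 · 17² = 50575

50575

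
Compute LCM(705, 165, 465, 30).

lcm(705, 165) = 705·165/gcd = 116325/15 = 7755
lcm(7755, 465) = 7755·465/gcd = 3606075/15 = 240405
lcm(240405, 30) = 240405·30/gcd = 7212150/15 = 480810

480810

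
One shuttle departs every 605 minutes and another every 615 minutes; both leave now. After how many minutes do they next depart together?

74415

gcd first: 615 = 1·605 + 10; 605 = 60·10 + 5; 10 = 2·5 + 0 → gcd = 5
lcm = 605·615/gcd = 372075/5 = 74415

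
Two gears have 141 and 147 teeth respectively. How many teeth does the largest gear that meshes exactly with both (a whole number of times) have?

3

Euclid: 147 = 1·141 + 6; 141 = 23·6 + 3; 6 = 2·3 + 0. Last nonzero remainder: 3.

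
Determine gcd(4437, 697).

4437 = 3² · 17 · 29
697 = 17 · 41
Common: 17 = 17

17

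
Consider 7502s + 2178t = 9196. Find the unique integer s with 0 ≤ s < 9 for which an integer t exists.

gcd(7502, 2178) = 242 (Euclid: 7502 = 3·2178 + 968; 2178 = 2·968 + 242; 968 = 4·242 + 0), and 242 | 9196.
Extended Euclid: 7502·(-2) + 2178·(7) = 242. Scale by 38: s₀ = -76.
General solution s = s₀ + 9k; reducing mod 9 gives s = 5 (and t = -13).

5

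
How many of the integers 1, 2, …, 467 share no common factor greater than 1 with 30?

125

Prime factors of 30: 2, 3, 5. Count integers ≤ 467 divisible by none of them.
By inclusion–exclusion: 467 − ⌊467/2⌋ − ⌊467/3⌋ − ⌊467/5⌋ + ⌊467/6⌋ + ⌊467/10⌋ + ⌊467/15⌋ − ⌊467/30⌋ = 125.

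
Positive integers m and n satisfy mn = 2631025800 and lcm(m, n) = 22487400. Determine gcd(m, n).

gcd·lcm = product, so gcd = 2631025800/22487400 = 117.

117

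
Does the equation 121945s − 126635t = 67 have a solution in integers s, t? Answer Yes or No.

No

By Bézout, 121945s − 126635t = 67 has integer solutions iff gcd(121945, 126635) | 67.
Euclid: 126635 = 1·121945 + 4690; 121945 = 26·4690 + 5; 4690 = 938·5 + 0. gcd = 5; 67 mod 5 = 2. No.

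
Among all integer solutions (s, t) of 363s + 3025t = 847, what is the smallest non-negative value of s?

19

gcd(363, 3025) = 121 (Euclid: 3025 = 8·363 + 121; 363 = 3·121 + 0), and 121 | 847.
Extended Euclid: 363·(-8) + 3025·(1) = 121. Scale by 7: s₀ = -56.
General solution s = s₀ + 25k; reducing mod 25 gives s = 19 (and t = -2).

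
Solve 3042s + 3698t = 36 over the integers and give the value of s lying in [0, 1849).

372

Reduce mod 3698: 3042s ≡ 36 (mod 3698). With g = gcd(3042, 3698) = 2 dividing 36, divide through: 1521s ≡ 18 (mod 1849).
Since gcd(1521, 1849) = 1, s ≡ 18·(1521)⁻¹ ≡ 372 (mod 1849). Smallest non-negative: 372.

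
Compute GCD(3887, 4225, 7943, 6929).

169

3887 = 13² · 23; 4225 = 5² · 13²; 7943 = 13² · 47; 6929 = 13² · 41
gcd takes min exponent of each prime: 13² = 169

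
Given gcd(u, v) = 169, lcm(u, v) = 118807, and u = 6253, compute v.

Using uv = gcd(u,v)·lcm(u,v) = 169·118807 = 20078383, we get v = 20078383/6253 = 3211.

3211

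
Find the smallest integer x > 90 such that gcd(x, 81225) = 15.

105

Multiples of 15 above 90: 15·7, 15·8, … . Need the cofactor coprime to 81225/15 = 5415.
Checking s = 7, 8, … the first with gcd(s, 5415) = 1 is s = 7, giving 105.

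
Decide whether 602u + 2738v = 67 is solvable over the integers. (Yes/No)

By Bézout, 602u + 2738v = 67 has integer solutions iff gcd(602, 2738) | 67.
Euclid: 2738 = 4·602 + 330; 602 = 1·330 + 272; 330 = 1·272 + 58; 272 = 4·58 + 40; 58 = 1·40 + 18; 40 = 2·18 + 4; 18 = 4·4 + 2; 4 = 2·2 + 0. gcd = 2; 67 mod 2 = 1. No.

No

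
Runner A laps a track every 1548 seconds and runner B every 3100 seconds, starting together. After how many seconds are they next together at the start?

gcd first: 3100 = 2·1548 + 4; 1548 = 387·4 + 0 → gcd = 4
lcm = 1548·3100/gcd = 4798800/4 = 1199700

1199700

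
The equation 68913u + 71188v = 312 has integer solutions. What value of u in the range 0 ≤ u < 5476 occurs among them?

Euclid: 71188 = 1·68913 + 2275; 68913 = 30·2275 + 663; 2275 = 3·663 + 286; 663 = 2·286 + 91; 286 = 3·91 + 13; 91 = 7·13 + 0 → gcd = 13; 312 = 13·24.
Back-substitution yields 68913·(-751) + 71188·(727) = 13, so one solution is u = -751·24 = -18024, v = 727·24 = 17448.
Solutions in u differ by 71188/13 = 5476; the one in [0, 5476) is -18024 mod 5476 = 3880.

3880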